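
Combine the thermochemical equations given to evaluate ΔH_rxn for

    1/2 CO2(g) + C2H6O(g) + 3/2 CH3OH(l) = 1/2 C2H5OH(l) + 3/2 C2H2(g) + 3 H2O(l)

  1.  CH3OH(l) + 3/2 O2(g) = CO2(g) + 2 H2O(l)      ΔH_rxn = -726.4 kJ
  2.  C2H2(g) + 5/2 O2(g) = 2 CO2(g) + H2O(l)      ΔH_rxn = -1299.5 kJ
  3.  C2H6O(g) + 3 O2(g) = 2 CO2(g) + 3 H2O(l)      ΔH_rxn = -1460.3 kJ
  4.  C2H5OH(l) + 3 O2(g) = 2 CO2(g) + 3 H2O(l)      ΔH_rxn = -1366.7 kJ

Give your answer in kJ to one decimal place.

ΔH_rxn = 82.7 kJ

eq. 1 × 3/2: (3/2)·(-726.4) = -1089.6 kJ
eq. 2 reversed and × 3/2: (-3/2)·(-1299.5) = +1949.25 kJ
eq. 3 as written: -1460.3 kJ
eq. 4 reversed and × 1/2: (-1/2)·(-1366.7) = +683.35 kJ
ΔH_rxn = (-1089.6) + (+1949.25) + (-1460.3) + (+683.35) = 82.7 kJ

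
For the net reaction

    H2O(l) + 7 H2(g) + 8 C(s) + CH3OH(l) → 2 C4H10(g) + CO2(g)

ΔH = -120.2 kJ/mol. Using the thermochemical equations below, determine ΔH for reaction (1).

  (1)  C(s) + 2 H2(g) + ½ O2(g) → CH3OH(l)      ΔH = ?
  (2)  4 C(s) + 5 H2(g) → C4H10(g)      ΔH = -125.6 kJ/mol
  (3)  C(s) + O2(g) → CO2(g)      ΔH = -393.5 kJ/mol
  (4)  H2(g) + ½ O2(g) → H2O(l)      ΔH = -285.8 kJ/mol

(1) reversed: contributes −x
(2) × 2: (2)·(-125.6) = -251.2 kJ/mol
(3) as written: -393.5 kJ/mol
(4) reversed: +285.8 kJ/mol
-120.2 = (-251.2) + (-393.5) + (+285.8) − x
x = (-120.2 − (-358.9)) / (-1) = -238.7 kJ/mol

ΔH = -238.7 kJ/mol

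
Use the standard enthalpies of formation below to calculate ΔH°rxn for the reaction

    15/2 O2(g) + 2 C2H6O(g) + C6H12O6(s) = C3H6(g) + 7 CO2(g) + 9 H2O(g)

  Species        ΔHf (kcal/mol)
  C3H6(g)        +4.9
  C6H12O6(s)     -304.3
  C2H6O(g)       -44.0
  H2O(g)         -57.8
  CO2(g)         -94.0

ΔH°rxn = -781.0 kcal/mol

Products: 1·(+4.9) + 7·(-94.0) + 9·(-57.8) = -1173.3
Reactants: 15/2·(+0.0) + 2·(-44.0) + 1·(-304.3) = -392.3
ΔH°rxn = (-1173.3) − (-392.3) = -781.0 kcal/mol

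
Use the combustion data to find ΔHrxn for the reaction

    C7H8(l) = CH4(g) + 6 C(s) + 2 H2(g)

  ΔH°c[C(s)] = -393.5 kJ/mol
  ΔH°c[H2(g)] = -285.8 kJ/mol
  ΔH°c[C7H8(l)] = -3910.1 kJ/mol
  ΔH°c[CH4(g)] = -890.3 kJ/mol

With combustion enthalpies, reactants minus products:
= [1·(-3910.1)] − [1·(-890.3) + 6·(-393.5) + 2·(-285.8)]
= -87.2 kJ/mol

ΔHrxn = -87.2 kJ/mol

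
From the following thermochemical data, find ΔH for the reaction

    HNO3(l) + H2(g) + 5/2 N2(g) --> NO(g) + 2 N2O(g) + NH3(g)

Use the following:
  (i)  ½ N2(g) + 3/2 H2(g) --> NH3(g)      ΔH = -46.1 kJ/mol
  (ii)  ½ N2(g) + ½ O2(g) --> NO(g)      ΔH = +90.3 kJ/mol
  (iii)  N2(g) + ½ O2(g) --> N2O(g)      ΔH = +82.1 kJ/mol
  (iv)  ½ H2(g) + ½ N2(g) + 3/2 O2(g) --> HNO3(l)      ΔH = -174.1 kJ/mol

(i) as written: -46.1 kJ/mol
(ii) as written: +90.3 kJ/mol
(iii) × 2: (2)·(+82.1) = +164.2 kJ/mol
(iv) reversed: +174.1 kJ/mol
Since enthalpy is a state function, ΔH = (-46.1) + (+90.3) + (+164.2) + (+174.1) = 382.5 kJ/mol

ΔH = 382.5 kJ/mol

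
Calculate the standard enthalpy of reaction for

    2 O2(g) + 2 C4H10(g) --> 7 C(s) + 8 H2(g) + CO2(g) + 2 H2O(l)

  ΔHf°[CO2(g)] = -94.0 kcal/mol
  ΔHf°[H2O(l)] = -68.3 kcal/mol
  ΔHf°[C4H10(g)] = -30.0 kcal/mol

ΔH_rxn = -170.6 kcal/mol

Products: 7·(+0.0) + 8·(+0.0) + 1·(-94.0) + 2·(-68.3) = -230.6
Reactants: 2·(+0.0) + 2·(-30.0) = -60.0
ΔH_rxn = (-230.6) − (-60.0) = -170.6 kcal/mol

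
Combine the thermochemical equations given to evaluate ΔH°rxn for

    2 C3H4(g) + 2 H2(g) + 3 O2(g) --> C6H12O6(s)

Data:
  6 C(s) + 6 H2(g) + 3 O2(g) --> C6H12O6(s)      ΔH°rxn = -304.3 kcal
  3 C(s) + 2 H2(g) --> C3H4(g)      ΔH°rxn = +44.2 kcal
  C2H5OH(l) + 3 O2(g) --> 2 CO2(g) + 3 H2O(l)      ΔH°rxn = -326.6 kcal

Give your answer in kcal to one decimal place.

equation 1 as written (C6H12O6(s) already on the product side): -304.3 kcal
equation 2 reversed and × 2 (reverse to put C3H4(g) on the reactant side; ×2 to match 2 C3H4(g) in the target): (-2)·(+44.2) = -88.4 kcal
equation 3: not needed (H2O(l) appears nowhere else).
Since enthalpy is a state function, ΔH°rxn = (-304.3) + (-88.4) = -392.7 kcal

ΔH°rxn = -392.7 kcal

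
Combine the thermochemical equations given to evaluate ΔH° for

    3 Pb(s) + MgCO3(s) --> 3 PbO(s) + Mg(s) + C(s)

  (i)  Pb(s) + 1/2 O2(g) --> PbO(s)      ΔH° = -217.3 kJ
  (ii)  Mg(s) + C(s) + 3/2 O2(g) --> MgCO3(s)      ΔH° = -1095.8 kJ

ΔH° = 443.9 kJ

(i) × 3 (scale by 3 for the 3 PbO(s)): (3)·(-217.3) = -651.9 kJ
(ii) reversed (MgCO3(s) must end up as a reactant): +1095.8 kJ
Combining the equations, ΔH° = (-651.9) + (+1095.8) = 443.9 kJ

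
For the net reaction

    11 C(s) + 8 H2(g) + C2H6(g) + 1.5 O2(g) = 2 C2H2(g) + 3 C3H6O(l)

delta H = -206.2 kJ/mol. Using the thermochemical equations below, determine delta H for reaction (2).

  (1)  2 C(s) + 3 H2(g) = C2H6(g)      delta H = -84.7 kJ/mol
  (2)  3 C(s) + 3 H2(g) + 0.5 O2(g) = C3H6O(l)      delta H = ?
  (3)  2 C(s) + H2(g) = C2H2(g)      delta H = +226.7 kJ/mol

(1) reversed (C2H6(g) must end up as a reactant): +84.7 kJ/mol
(2) × 3 (×3 to match 3 C3H6O(l) in the target): contributes 3·x
(3) × 2 (scale by 2 for the 2 C2H2(g)): (2)·(+226.7) = +453.4 kJ/mol
-206.2 = (+84.7) + (+453.4) + 3·x
x = (-206.2 − (+538.1)) / (3) = -248.1 kJ/mol

delta H = -248.1 kJ/mol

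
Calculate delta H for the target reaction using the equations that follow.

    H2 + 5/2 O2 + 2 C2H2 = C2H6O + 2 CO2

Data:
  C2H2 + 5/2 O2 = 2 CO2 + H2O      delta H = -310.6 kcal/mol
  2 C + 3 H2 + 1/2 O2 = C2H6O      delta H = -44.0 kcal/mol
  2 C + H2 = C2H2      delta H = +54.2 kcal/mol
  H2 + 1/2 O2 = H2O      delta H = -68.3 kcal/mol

equation 1 as written (CO2 already on the product side): -310.6 kcal/mol
equation 2 as written (C2H6O already on the product side): -44.0 kcal/mol
equation 3 reversed: -54.2 kcal/mol
equation 4 reversed: +68.3 kcal/mol
Combining the equations, delta H = (1)·(-310.6) + (1)·(-44.0) + (-1)·(+54.2) + (-1)·(-68.3) = -340.5 kcal/mol

delta H = -340.5 kcal/mol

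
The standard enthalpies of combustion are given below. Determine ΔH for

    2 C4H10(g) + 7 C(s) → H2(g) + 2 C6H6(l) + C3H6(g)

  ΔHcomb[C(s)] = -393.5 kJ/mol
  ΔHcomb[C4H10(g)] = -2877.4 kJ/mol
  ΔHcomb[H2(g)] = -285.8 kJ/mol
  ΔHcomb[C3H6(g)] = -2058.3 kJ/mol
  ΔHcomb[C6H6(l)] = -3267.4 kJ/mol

Using ΔH = Σ nΔHc°(reactants) − Σ nΔHc°(products):
= [2·(-2877.4) + 7·(-393.5)] − [1·(-285.8) + 2·(-3267.4) + 1·(-2058.3)]
= 369.6 kJ/mol

ΔH = 369.6 kJ/mol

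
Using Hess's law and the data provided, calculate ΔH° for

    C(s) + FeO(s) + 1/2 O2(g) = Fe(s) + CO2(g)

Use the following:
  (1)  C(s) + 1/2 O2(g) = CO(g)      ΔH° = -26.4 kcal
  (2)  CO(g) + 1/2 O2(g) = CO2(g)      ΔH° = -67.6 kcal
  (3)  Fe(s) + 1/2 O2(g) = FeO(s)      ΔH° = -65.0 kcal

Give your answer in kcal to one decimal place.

(1) as written: -26.4 kcal
(2) as written: -67.6 kcal
(3) reversed: +65.0 kcal
Since enthalpy is a state function, ΔH° = (-26.4) + (-67.6) + (+65.0) = -29.0 kcal

ΔH° = -29.0 kcal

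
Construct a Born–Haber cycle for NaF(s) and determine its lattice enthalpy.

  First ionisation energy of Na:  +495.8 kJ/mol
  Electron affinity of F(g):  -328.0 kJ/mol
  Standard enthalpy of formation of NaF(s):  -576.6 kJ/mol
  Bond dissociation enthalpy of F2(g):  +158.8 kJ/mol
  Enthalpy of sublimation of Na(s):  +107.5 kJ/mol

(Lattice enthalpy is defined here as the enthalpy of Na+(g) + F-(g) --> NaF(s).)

U = -931.3 kJ/mol

ΔHf° = 1·ΔHsub + 1·(ΣIE) + 1/2·D(F2) + 1·EA + U
-576.6 = 1·(+107.5) + 1·(+495.8) + 1/2·(+158.8) + 1·(-328.0) + U
U = -576.6 − (+354.7) = -931.3 kJ/mol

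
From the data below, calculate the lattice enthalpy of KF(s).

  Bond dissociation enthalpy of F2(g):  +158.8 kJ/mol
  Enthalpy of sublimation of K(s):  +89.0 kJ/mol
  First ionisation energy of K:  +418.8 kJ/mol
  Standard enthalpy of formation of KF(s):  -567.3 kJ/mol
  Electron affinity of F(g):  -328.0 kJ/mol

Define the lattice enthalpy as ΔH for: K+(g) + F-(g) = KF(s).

U = -826.5 kJ/mol

ΔHf° = 1·ΔHsub + 1·(ΣIE) + 1/2·D(F2) + 1·EA + U
-567.3 = 1·(+89.0) + 1·(+418.8) + 1/2·(+158.8) + 1·(-328.0) + U
U = -567.3 − (+259.2) = -826.5 kJ/mol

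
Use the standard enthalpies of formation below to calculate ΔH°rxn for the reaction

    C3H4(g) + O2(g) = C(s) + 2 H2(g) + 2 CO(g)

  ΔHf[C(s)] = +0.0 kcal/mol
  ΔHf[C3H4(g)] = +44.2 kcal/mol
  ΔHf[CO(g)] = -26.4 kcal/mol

ΔH°rxn = -97.0 kcal/mol

ΔH°rxn = Σ nΔHf°(products) − Σ nΔHf°(reactants).
Products: 1·(+0.0) + 2·(+0.0) + 2·(-26.4) = -52.8
Reactants: 1·(+44.2) + 1·(+0.0) = +44.2
ΔH°rxn = (-52.8) − (+44.2) = -97.0 kcal/mol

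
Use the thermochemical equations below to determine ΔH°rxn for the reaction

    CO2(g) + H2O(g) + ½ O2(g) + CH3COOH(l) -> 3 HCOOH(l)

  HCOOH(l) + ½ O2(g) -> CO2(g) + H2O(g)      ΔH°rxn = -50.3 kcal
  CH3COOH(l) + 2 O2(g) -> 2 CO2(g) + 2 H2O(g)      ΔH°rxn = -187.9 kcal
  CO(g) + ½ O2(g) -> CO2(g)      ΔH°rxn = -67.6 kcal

ΔH°rxn = -37.0 kcal

equation 1 reversed and × 3 (reverse to put HCOOH(l) on the product side; ×3 to match 3 HCOOH(l) in the target): (-3)·(-50.3) = +150.9 kcal
equation 2 as written (CH3COOH(l) already on the reactant side): -187.9 kcal
equation 3: not needed (CO(g) appears nowhere else).
ΔH°rxn = (+150.9) + (-187.9) = -37.0 kcal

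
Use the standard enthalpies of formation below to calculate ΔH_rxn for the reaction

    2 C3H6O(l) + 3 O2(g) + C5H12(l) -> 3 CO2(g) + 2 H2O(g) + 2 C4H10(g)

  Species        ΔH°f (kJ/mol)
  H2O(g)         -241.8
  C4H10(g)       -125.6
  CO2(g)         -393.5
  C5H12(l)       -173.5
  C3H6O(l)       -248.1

ΔH°rxn = Σ nΔHf°(products) − Σ nΔHf°(reactants).
Products: 3·(-393.5) + 2·(-241.8) + 2·(-125.6) = -1915.3
Reactants: 2·(-248.1) + 3·(+0.0) + 1·(-173.5) = -669.7
ΔH_rxn = (-1915.3) − (-669.7) = -1245.6 kJ/mol

ΔH_rxn = -1245.6 kJ/mol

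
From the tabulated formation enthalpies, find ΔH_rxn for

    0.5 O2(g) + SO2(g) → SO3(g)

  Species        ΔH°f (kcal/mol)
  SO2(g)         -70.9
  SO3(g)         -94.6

Products: 1·(-94.6) = -94.6
Reactants: 1/2·(+0.0) + 1·(-70.9) = -70.9
ΔH_rxn = (-94.6) − (-70.9) = -23.7 kcal/mol

ΔH_rxn = -23.7 kcal/mol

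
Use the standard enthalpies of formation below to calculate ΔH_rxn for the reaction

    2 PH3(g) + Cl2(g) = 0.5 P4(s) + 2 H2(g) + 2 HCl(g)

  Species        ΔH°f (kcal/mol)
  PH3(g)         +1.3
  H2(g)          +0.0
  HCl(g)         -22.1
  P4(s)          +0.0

ΔH_rxn = -46.8 kcal/mol

Products: 1/2·(+0.0) + 2·(+0.0) + 2·(-22.1) = -44.2
Reactants: 2·(+1.3) + 1·(+0.0) = +2.6
ΔH_rxn = (-44.2) − (+2.6) = -46.8 kcal/mol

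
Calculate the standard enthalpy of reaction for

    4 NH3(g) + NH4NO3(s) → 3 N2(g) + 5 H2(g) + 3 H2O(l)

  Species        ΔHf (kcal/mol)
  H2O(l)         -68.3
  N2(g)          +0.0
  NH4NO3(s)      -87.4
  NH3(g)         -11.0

Products: 3·(+0.0) + 5·(+0.0) + 3·(-68.3) = -204.9
Reactants: 4·(-11.0) + 1·(-87.4) = -131.4
ΔH_rxn = (-204.9) − (-131.4) = -73.5 kcal/mol

ΔH_rxn = -73.5 kcal/mol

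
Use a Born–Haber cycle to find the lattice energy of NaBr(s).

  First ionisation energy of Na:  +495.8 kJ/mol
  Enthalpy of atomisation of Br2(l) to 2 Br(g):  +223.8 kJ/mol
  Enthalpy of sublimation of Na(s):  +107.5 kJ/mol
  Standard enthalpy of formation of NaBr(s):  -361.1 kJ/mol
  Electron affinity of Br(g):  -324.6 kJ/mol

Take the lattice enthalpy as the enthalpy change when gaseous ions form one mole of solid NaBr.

ΔHf° = 1·ΔHsub + 1·(ΣIE) + 1/2·D(Br2) + 1·EA + U
-361.1 = 1·(+107.5) + 1·(+495.8) + 1/2·(+223.8) + 1·(-324.6) + U
U = -361.1 − (+390.6) = -751.7 kJ/mol

U = -751.7 kJ/mol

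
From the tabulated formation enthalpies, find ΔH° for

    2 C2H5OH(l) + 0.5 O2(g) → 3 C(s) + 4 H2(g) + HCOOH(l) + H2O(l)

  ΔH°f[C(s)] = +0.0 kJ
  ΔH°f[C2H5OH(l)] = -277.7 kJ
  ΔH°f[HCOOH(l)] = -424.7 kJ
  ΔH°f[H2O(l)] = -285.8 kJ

ΔH° = -155.1 kJ

Products: 3·(+0.0) + 4·(+0.0) + 1·(-424.7) + 1·(-285.8) = -710.5
Reactants: 2·(-277.7) + 1/2·(+0.0) = -555.4
ΔH° = (-710.5) − (-555.4) = -155.1 kJ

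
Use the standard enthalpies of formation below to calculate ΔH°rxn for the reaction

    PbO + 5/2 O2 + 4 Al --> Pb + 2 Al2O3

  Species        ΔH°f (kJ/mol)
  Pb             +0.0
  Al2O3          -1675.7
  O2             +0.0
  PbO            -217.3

ΔH°rxn = -3134.1 kJ/mol

Products: 1·(+0.0) + 2·(-1675.7) = -3351.4
Reactants: 1·(-217.3) + 5/2·(+0.0) + 4·(+0.0) = -217.3
ΔH°rxn = (-3351.4) − (-217.3) = -3134.1 kJ/mol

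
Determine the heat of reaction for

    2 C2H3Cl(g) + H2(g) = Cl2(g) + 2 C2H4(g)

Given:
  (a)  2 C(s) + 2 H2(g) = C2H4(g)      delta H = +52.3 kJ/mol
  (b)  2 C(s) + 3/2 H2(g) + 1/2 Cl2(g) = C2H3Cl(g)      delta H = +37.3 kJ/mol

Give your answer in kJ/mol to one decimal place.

delta H = 30.0 kJ/mol

(a) × 2: (2)·(+52.3) = +104.6 kJ/mol
(b) reversed and × 2: (-2)·(+37.3) = -74.6 kJ/mol
Combining the equations, delta H = (+104.6) + (-74.6) = 30.0 kJ/mol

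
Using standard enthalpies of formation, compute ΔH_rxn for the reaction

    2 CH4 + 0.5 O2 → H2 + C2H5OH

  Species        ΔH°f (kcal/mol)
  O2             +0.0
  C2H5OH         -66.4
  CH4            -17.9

Products: 1·(+0.0) + 1·(-66.4) = -66.4
Reactants: 2·(-17.9) + 1/2·(+0.0) = -35.8
ΔH_rxn = (-66.4) − (-35.8) = -30.6 kcal/mol

ΔH_rxn = -30.6 kcal/mol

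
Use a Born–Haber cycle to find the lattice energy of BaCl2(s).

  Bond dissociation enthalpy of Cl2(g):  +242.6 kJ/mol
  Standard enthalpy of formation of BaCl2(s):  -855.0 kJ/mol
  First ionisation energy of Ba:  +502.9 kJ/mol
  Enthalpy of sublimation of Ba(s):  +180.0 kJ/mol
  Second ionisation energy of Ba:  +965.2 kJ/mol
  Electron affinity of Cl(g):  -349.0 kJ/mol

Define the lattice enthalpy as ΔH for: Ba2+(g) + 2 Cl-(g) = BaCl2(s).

ΔHf° = 1·ΔHsub + 1·(ΣIE) + 1·D(Cl2) + 2·EA + U
-855.0 = 1·(+180.0) + 1·(+1468.1) + 1·(+242.6) + 2·(-349.0) + U
U = -855.0 − (+1192.7) = -2047.7 kJ/mol

U = -2047.7 kJ/mol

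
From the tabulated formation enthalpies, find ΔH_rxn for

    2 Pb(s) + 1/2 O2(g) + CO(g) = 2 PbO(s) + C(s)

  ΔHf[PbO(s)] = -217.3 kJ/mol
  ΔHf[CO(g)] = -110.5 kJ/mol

Products: 2·(-217.3) + 1·(+0.0) = -434.6
Reactants: 2·(+0.0) + 1/2·(+0.0) + 1·(-110.5) = -110.5
ΔH_rxn = (-434.6) − (-110.5) = -324.1 kJ/mol

ΔH_rxn = -324.1 kJ/mol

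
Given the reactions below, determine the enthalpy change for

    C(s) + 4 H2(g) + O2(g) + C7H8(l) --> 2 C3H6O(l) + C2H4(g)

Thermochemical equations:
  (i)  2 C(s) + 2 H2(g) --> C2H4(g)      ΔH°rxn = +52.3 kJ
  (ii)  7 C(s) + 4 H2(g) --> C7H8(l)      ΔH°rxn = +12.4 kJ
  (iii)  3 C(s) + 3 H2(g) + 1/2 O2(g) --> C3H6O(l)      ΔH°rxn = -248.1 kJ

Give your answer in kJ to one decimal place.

ΔH°rxn = -456.3 kJ

(i) as written (C2H4(g) already on the product side): +52.3 kJ
(ii) reversed (C7H8(l) must end up as a reactant): -12.4 kJ
(iii) × 2 (scale by 2 for the 2 C3H6O(l)): (2)·(-248.1) = -496.2 kJ
Combining the equations, ΔH°rxn = (+52.3) + (-12.4) + (-496.2) = -456.3 kJ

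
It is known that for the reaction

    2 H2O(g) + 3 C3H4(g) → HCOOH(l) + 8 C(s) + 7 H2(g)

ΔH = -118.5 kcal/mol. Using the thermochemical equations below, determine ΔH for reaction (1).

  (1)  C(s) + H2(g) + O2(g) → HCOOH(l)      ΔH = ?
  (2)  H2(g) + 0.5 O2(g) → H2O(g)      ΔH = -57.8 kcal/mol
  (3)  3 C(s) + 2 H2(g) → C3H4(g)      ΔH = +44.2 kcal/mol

(1) as written: contributes x
(2) reversed and × 2: (-2)·(-57.8) = +115.6 kcal/mol
(3) reversed and × 3: (-3)·(+44.2) = -132.6 kcal/mol
-118.5 = (+115.6) + (-132.6) + x
x = (-118.5 − (-17.0)) / (1) = -101.5 kcal/mol

ΔH = -101.5 kcal/mol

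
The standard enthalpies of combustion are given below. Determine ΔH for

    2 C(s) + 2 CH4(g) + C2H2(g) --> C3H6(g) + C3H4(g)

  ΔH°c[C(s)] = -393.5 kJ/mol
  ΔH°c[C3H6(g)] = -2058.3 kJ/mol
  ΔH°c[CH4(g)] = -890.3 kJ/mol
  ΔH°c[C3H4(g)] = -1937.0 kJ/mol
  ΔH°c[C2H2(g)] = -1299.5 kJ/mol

With combustion enthalpies, reactants minus products:
= [2·(-393.5) + 2·(-890.3) + 1·(-1299.5)] − [1·(-2058.3) + 1·(-1937.0)]
= 128.2 kJ/mol

ΔH = 128.2 kJ/mol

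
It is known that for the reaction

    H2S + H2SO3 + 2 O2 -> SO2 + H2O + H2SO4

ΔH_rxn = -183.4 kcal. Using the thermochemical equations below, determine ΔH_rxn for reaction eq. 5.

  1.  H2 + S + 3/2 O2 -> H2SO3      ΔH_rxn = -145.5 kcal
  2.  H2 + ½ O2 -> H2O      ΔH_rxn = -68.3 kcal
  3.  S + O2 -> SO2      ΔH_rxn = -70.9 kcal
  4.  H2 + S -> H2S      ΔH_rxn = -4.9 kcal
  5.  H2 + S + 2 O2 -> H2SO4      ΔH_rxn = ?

ΔH_rxn = -194.6 kcal

eq. 1 reversed: +145.5 kcal
eq. 2 as written: -68.3 kcal
eq. 3 as written: -70.9 kcal
eq. 4 reversed: +4.9 kcal
eq. 5 as written: contributes x
-183.4 = (+145.5) + (-68.3) + (-70.9) + (+4.9) + x
x = (-183.4 − (+11.2)) / (1) = -194.6 kcal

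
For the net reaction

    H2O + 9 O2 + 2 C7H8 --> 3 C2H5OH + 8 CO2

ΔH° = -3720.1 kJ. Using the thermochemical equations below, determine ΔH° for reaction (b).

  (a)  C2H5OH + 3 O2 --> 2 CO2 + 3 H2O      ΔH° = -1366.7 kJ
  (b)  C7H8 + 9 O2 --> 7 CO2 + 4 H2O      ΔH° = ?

(a) reversed and × 3: (-3)·(-1366.7) = +4100.1 kJ
(b) × 2: contributes 2·x
-3720.1 = (+4100.1) + 2·x
x = (-3720.1 − (+4100.1)) / (2) = -3910.1 kJ

ΔH° = -3910.1 kJ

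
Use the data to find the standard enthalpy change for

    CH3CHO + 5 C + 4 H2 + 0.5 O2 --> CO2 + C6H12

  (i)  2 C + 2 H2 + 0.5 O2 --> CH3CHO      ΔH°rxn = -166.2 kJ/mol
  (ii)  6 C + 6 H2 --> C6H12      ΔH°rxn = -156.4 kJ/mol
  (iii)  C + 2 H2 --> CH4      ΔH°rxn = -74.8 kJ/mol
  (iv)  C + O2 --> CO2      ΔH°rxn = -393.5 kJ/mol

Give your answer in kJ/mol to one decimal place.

(i) reversed: +166.2 kJ/mol
(ii) as written: -156.4 kJ/mol
(iii): not needed.
(iv) as written: -393.5 kJ/mol
Summing the manipulated equations, ΔH°rxn = (+166.2) + (-156.4) + (-393.5) = -383.7 kJ/mol

ΔH°rxn = -383.7 kJ/mol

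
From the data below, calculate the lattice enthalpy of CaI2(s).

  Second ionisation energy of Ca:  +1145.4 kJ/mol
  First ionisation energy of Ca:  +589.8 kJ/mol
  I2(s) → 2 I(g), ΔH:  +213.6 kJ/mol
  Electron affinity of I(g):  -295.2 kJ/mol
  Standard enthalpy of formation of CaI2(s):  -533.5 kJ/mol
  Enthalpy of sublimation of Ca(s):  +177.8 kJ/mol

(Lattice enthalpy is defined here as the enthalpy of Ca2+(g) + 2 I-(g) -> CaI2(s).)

ΔHf° = 1·ΔHsub + 1·(ΣIE) + 1·D(I2) + 2·EA + U
-533.5 = 1·(+177.8) + 1·(+1735.2) + 1·(+213.6) + 2·(-295.2) + U
U = -533.5 − (+1536.2) = -2069.7 kJ/mol

U = -2069.7 kJ/mol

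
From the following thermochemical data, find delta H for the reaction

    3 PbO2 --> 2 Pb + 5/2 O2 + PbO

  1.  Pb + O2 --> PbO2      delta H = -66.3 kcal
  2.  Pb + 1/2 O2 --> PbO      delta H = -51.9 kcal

delta H = 147.0 kcal

eq. 1 reversed and × 3 (reverse to put PbO2 on the reactant side; scale by 3 for the 3 PbO2): (-3)·(-66.3) = +198.9 kcal
eq. 2 as written (PbO already on the product side): -51.9 kcal
delta H = (+198.9) + (-51.9) = 147.0 kcal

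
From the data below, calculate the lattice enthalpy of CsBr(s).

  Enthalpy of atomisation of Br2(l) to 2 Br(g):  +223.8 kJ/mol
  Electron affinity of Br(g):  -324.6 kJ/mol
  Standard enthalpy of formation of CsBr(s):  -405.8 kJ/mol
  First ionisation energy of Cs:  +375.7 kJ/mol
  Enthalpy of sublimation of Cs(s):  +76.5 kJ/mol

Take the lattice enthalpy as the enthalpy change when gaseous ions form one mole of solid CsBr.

ΔHf° = 1·ΔHsub + 1·(ΣIE) + 1/2·D(Br2) + 1·EA + U
-405.8 = 1·(+76.5) + 1·(+375.7) + 1/2·(+223.8) + 1·(-324.6) + U
U = -405.8 − (+239.5) = -645.3 kJ/mol

U = -645.3 kJ/mol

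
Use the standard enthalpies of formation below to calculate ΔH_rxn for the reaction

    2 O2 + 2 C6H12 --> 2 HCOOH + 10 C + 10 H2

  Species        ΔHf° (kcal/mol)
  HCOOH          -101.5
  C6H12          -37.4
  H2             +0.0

ΔH_rxn = -128.2 kcal/mol

Products: 2·(-101.5) + 10·(+0.0) + 10·(+0.0) = -203.0
Reactants: 2·(+0.0) + 2·(-37.4) = -74.8
ΔH_rxn = (-203.0) − (-74.8) = -128.2 kcal/mol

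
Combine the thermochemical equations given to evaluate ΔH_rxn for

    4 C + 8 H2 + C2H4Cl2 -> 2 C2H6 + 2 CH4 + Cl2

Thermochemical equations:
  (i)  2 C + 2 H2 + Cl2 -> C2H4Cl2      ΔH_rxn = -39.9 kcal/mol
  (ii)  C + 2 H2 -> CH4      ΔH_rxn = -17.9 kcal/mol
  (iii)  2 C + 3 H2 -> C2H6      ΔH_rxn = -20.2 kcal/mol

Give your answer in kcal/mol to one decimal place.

(i) reversed (reverse to put C2H4Cl2 on the reactant side): +39.9 kcal/mol
(ii) × 2 (×2 to match 2 CH4 in the target): (2)·(-17.9) = -35.8 kcal/mol
(iii) × 2 (scale by 2 for the 2 C2H6): (2)·(-20.2) = -40.4 kcal/mol
Summing the manipulated equations, ΔH_rxn = (-1)·(-39.9) + (2)·(-17.9) + (2)·(-20.2) = -36.3 kcal/mol

ΔH_rxn = -36.3 kcal/mol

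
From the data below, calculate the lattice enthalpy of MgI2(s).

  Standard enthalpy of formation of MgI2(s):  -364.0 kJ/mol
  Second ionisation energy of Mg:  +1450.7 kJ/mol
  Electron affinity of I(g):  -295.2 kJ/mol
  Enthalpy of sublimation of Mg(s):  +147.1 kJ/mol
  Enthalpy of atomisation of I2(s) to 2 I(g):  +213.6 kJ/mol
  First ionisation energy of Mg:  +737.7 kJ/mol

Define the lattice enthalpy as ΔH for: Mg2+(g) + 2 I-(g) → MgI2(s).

U = -2322.7 kJ/mol

ΔHf° = 1·ΔHsub + 1·(ΣIE) + 1·D(I2) + 2·EA + U
-364.0 = 1·(+147.1) + 1·(+2188.4) + 1·(+213.6) + 2·(-295.2) + U
U = -364.0 − (+1958.7) = -2322.7 kJ/mol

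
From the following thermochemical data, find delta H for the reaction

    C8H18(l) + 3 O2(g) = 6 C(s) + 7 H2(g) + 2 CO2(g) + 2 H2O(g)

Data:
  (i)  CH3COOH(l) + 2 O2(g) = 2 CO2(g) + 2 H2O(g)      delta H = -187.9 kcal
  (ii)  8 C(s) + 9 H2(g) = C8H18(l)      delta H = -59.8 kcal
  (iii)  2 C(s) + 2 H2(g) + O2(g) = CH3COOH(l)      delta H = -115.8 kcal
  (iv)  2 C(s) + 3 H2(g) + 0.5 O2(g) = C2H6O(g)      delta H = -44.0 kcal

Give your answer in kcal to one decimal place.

(i) as written: -187.9 kcal
(ii) reversed: +59.8 kcal
(iii) as written: -115.8 kcal
(iv): not needed.
Since enthalpy is a state function, delta H = (1)·(-187.9) + (-1)·(-59.8) + (1)·(-115.8) = -243.9 kcal

delta H = -243.9 kcal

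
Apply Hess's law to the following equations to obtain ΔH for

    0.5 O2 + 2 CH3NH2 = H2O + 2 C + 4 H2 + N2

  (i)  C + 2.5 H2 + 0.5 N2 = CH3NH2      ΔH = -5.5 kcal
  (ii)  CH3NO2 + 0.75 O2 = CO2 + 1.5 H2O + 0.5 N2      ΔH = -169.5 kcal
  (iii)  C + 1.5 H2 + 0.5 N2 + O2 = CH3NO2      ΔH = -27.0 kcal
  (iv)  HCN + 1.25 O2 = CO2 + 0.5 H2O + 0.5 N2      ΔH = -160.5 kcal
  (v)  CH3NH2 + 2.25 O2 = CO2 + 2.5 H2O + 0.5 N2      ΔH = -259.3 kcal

ΔH = -57.3 kcal

(i) reversed: +5.5 kcal
(ii) reversed: +169.5 kcal
(iii) reversed: +27.0 kcal
(iv): not needed.
(v) as written: -259.3 kcal
ΔH = (+5.5) + (+169.5) + (+27.0) + (-259.3) = -57.3 kcal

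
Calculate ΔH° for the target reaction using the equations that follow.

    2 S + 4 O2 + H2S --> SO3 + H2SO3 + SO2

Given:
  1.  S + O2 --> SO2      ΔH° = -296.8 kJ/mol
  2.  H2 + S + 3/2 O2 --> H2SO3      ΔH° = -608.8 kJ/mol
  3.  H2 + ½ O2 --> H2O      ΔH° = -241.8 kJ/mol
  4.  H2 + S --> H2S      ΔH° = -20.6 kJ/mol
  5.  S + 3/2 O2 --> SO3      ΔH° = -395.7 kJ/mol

eq. 1 as written: -296.8 kJ/mol
eq. 2 as written: -608.8 kJ/mol
eq. 3: not needed.
eq. 4 reversed: +20.6 kJ/mol
eq. 5 as written: -395.7 kJ/mol
Combining the equations, ΔH° = (1)·(-296.8) + (1)·(-608.8) + (-1)·(-20.6) + (1)·(-395.7) = -1280.7 kJ/mol

ΔH° = -1280.7 kJ/mol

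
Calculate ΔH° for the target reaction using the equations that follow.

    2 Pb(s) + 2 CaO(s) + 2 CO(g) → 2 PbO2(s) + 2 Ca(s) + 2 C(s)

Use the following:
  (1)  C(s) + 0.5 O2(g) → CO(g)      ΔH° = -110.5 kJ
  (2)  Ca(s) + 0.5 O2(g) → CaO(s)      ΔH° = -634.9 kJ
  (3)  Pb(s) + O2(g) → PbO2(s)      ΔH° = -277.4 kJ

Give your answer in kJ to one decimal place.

ΔH° = 936.0 kJ

(1) reversed and × 2 (reverse to put CO(g) on the reactant side; scale by 2 for the 2 CO(g)): (-2)·(-110.5) = +221.0 kJ
(2) reversed and × 2 (CaO(s) must end up as a reactant; ×2 to match 2 CaO(s) in the target): (-2)·(-634.9) = +1269.8 kJ
(3) × 2 (×2 to match 2 PbO2(s) in the target): (2)·(-277.4) = -554.8 kJ
ΔH° = (-2)·(-110.5) + (-2)·(-634.9) + (2)·(-277.4) = 936.0 kJ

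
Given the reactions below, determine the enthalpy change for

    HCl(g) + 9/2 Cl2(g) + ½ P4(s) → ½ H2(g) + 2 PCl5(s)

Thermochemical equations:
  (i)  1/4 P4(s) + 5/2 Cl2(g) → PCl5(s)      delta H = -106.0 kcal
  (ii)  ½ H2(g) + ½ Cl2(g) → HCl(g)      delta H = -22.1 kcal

(i) × 2 (×2 to match 2 PCl5(s) in the target): (2)·(-106.0) = -212.0 kcal
(ii) reversed (HCl(g) must end up as a reactant): +22.1 kcal
delta H = (2)·(-106.0) + (-1)·(-22.1) = -189.9 kcal

delta H = -189.9 kcal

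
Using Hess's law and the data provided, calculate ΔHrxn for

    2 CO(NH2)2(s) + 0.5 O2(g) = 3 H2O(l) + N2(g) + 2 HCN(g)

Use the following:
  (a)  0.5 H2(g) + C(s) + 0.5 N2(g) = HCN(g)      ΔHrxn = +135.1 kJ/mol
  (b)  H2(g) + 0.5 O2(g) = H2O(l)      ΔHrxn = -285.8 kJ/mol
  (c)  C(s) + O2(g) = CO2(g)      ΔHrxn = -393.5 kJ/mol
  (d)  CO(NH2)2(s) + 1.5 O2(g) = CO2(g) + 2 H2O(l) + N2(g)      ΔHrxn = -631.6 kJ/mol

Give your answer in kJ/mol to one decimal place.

ΔHrxn = 79.8 kJ/mol

(a) × 2 (scale by 2 for the 2 HCN(g)): (2)·(+135.1) = +270.2 kJ/mol
(b) reversed: +285.8 kJ/mol
(c) reversed and × 2: (-2)·(-393.5) = +787.0 kJ/mol
(d) × 2 (×2 to match 2 CO(NH2)2(s) in the target): (2)·(-631.6) = -1263.2 kJ/mol
ΔHrxn = (2)·(+135.1) + (-1)·(-285.8) + (-2)·(-393.5) + (2)·(-631.6) = 79.8 kJ/mol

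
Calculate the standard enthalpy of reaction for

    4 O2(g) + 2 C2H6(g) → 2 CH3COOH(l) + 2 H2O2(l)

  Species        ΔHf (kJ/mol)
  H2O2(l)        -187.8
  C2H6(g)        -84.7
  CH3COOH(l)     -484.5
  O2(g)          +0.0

ΔH°rxn = Σ nΔHf°(products) − Σ nΔHf°(reactants).
Products: 2·(-484.5) + 2·(-187.8) = -1344.6
Reactants: 4·(+0.0) + 2·(-84.7) = -169.4
ΔH°rxn = (-1344.6) − (-169.4) = -1175.2 kJ/mol

ΔH°rxn = -1175.2 kJ/mol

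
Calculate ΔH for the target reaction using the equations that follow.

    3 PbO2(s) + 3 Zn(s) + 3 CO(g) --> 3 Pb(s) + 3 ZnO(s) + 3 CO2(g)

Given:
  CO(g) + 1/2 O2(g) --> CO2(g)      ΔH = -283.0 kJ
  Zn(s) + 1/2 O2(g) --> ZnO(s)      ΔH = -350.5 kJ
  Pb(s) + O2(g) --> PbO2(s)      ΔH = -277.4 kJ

ΔH = -1068.3 kJ

equation 1 × 3: (3)·(-283.0) = -849.0 kJ
equation 2 × 3: (3)·(-350.5) = -1051.5 kJ
equation 3 reversed and × 3: (-3)·(-277.4) = +832.2 kJ
Since enthalpy is a state function, ΔH = (3)·(-283.0) + (3)·(-350.5) + (-3)·(-277.4) = -1068.3 kJ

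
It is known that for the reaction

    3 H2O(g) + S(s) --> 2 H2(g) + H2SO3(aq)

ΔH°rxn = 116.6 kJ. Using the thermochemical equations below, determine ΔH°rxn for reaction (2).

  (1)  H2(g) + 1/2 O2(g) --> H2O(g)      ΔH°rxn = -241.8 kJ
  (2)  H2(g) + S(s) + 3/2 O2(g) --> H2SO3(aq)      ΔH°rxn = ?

ΔH°rxn = -608.8 kJ

(1) reversed and × 3: (-3)·(-241.8) = +725.4 kJ
(2) as written: contributes x
+116.6 = (+725.4) + x
x = (+116.6 − (+725.4)) / (1) = -608.8 kJ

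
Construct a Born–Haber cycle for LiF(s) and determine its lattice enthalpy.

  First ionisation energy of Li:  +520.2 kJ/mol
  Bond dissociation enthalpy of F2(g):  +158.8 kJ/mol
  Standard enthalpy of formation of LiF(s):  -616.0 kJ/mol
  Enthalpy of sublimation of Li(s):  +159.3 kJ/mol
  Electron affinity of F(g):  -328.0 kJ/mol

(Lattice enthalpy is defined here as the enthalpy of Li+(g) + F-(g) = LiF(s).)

U = -1046.9 kJ/mol

ΔHf° = 1·ΔHsub + 1·(ΣIE) + 1/2·D(F2) + 1·EA + U
-616.0 = 1·(+159.3) + 1·(+520.2) + 1/2·(+158.8) + 1·(-328.0) + U
U = -616.0 − (+430.9) = -1046.9 kJ/mol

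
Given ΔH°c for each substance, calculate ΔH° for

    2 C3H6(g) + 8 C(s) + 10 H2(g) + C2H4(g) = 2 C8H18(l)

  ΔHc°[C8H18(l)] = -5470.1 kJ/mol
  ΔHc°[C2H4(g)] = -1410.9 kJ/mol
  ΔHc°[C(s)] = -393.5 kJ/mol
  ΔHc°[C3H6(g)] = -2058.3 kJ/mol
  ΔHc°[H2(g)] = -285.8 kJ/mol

ΔH° = -593.3 kJ/mol

With combustion enthalpies, reactants minus products:
= [2·(-2058.3) + 8·(-393.5) + 10·(-285.8) + 1·(-1410.9)] − [2·(-5470.1)]
= -593.3 kJ/mol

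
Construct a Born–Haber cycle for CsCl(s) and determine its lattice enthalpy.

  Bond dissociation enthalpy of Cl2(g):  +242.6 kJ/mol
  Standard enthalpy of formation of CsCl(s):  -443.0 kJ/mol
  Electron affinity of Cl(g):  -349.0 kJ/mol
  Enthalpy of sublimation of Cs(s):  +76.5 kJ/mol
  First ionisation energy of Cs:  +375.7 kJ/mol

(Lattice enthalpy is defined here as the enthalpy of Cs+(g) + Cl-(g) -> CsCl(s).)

U = -667.5 kJ/mol

ΔHf° = 1·ΔHsub + 1·(ΣIE) + 1/2·D(Cl2) + 1·EA + U
-443.0 = 1·(+76.5) + 1·(+375.7) + 1/2·(+242.6) + 1·(-349.0) + U
U = -443.0 − (+224.5) = -667.5 kJ/mol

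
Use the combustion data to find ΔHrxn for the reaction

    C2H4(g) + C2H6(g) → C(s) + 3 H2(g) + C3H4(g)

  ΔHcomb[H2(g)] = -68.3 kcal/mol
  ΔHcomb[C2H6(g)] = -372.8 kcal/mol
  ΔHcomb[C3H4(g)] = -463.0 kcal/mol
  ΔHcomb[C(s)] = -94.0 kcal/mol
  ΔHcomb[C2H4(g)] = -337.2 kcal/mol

ΔHrxn = 51.9 kcal/mol

Using ΔH = Σ nΔHc°(reactants) − Σ nΔHc°(products):
= [1·(-337.2) + 1·(-372.8)] − [1·(-94.0) + 3·(-68.3) + 1·(-463.0)]
= 51.9 kcal/mol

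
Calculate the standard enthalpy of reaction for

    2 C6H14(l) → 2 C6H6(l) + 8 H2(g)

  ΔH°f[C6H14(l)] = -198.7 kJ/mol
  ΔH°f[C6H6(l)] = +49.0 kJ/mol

ΔH_rxn = 495.4 kJ/mol

Products: 2·(+49.0) + 8·(+0.0) = +98.0
Reactants: 2·(-198.7) = -397.4
ΔH_rxn = (+98.0) − (-397.4) = 495.4 kJ/mol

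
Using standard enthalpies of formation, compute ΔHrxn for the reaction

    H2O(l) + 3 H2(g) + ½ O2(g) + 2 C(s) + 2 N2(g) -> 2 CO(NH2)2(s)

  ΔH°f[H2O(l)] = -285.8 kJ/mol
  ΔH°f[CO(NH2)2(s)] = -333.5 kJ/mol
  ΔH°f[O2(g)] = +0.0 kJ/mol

ΔH°rxn = Σ nΔHf°(products) − Σ nΔHf°(reactants).
Products: 2·(-333.5) = -667.0
Reactants: 1·(-285.8) + 3·(+0.0) + 1/2·(+0.0) + 2·(+0.0) + 2·(+0.0) = -285.8
ΔHrxn = (-667.0) − (-285.8) = -381.2 kJ/mol

ΔHrxn = -381.2 kJ/mol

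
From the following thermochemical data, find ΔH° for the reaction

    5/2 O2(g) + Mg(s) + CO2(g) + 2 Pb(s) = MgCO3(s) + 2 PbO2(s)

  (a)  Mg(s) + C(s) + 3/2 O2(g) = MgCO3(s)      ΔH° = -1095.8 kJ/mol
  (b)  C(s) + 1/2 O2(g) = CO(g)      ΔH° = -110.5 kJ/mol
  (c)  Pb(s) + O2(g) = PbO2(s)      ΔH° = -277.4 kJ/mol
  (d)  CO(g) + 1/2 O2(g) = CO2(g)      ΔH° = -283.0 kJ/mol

(a) as written (MgCO3(s) already on the product side): -1095.8 kJ/mol
(b) reversed: +110.5 kJ/mol
(c) × 2 (×2 to match 2 PbO2(s) in the target): (2)·(-277.4) = -554.8 kJ/mol
(d) reversed (reverse to put CO2(g) on the reactant side): +283.0 kJ/mol
ΔH° = (1)·(-1095.8) + (-1)·(-110.5) + (2)·(-277.4) + (-1)·(-283.0) = -1257.1 kJ/mol

ΔH° = -1257.1 kJ/mol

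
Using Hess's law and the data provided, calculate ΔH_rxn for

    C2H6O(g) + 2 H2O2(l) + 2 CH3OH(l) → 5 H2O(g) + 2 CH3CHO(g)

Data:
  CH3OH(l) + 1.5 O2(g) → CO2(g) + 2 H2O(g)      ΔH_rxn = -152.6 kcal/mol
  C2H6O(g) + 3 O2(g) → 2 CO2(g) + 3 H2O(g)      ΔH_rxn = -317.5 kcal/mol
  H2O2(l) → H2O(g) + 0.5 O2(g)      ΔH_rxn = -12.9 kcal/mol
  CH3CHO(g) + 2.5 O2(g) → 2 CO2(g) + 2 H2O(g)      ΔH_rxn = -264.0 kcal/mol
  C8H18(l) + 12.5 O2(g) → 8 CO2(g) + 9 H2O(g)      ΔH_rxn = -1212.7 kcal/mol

equation 1 × 2 (×2 to match 2 CH3OH(l) in the target): (2)·(-152.6) = -305.2 kcal/mol
equation 2 as written (C2H6O(g) already on the reactant side): -317.5 kcal/mol
equation 3 × 2 (scale by 2 for the 2 H2O2(l)): (2)·(-12.9) = -25.8 kcal/mol
equation 4 reversed and × 2 (CH3CHO(g) must end up as a product; ×2 to match 2 CH3CHO(g) in the target): (-2)·(-264.0) = +528.0 kcal/mol
equation 5: not needed (C8H18(l) appears nowhere else).
ΔH_rxn = (2)·(-152.6) + (1)·(-317.5) + (2)·(-12.9) + (-2)·(-264.0) = -120.5 kcal/mol

ΔH_rxn = -120.5 kcal/mol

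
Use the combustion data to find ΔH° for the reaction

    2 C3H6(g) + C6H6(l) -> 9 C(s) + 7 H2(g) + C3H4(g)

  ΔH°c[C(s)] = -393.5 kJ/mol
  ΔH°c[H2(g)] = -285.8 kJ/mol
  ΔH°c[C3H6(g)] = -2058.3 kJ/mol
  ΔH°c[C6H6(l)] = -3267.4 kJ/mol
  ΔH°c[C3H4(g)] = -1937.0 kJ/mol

With combustion enthalpies, reactants minus products:
= [2·(-2058.3) + 1·(-3267.4)] − [9·(-393.5) + 7·(-285.8) + 1·(-1937.0)]
= 95.1 kJ/mol

ΔH° = 95.1 kJ/mol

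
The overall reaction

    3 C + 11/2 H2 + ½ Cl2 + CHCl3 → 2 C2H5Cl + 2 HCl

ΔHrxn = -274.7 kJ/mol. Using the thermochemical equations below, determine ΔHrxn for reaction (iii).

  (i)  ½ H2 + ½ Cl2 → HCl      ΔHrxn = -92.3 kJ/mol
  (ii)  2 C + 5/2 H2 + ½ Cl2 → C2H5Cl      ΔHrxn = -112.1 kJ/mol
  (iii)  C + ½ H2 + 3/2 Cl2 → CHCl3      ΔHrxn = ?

ΔHrxn = -134.1 kJ/mol

(i) × 2 (scale by 2 for the 2 HCl): (2)·(-92.3) = -184.6 kJ/mol
(ii) × 2 (×2 to match 2 C2H5Cl in the target): (2)·(-112.1) = -224.2 kJ/mol
(iii) reversed (CHCl3 must end up as a reactant): contributes −x
-274.7 = (-184.6) + (-224.2) − x
x = (-274.7 − (-408.8)) / (-1) = -134.1 kJ/mol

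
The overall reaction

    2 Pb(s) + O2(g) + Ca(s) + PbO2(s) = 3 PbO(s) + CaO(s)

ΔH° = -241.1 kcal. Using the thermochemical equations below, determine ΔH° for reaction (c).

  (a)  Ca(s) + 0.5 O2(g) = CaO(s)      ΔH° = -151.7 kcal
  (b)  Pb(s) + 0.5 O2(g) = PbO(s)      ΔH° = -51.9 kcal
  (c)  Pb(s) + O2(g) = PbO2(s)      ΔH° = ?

(a) as written: -151.7 kcal
(b) × 3: (3)·(-51.9) = -155.7 kcal
(c) reversed: contributes −x
-241.1 = (-151.7) + (-155.7) − x
x = (-241.1 − (-307.4)) / (-1) = -66.3 kcal

ΔH° = -66.3 kcal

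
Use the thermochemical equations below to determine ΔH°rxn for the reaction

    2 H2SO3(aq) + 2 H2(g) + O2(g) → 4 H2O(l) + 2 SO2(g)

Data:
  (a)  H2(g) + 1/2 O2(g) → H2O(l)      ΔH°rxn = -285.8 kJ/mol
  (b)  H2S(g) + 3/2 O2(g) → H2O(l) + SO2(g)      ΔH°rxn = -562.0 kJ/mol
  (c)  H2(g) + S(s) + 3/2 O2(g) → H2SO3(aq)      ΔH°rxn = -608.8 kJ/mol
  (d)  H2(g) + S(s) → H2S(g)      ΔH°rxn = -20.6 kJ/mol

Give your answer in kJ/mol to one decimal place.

(a) × 2: (2)·(-285.8) = -571.6 kJ/mol
(b) × 2 (×2 to match 2 SO2(g) in the target): (2)·(-562.0) = -1124.0 kJ/mol
(c) reversed and × 2 (H2SO3(aq) must end up as a reactant; scale by 2 for the 2 H2SO3(aq)): (-2)·(-608.8) = +1217.6 kJ/mol
(d) × 2: (2)·(-20.6) = -41.2 kJ/mol
Combining the equations, ΔH°rxn = (2)·(-285.8) + (2)·(-562.0) + (-2)·(-608.8) + (2)·(-20.6) = -519.2 kJ/mol

ΔH°rxn = -519.2 kJ/mol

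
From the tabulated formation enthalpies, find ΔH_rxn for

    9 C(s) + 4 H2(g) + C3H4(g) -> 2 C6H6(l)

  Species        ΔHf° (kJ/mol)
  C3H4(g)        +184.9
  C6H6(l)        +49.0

ΔH_rxn = -86.9 kJ/mol

Products: 2·(+49.0) = +98.0
Reactants: 9·(+0.0) + 4·(+0.0) + 1·(+184.9) = +184.9
ΔH_rxn = (+98.0) − (+184.9) = -86.9 kJ/mol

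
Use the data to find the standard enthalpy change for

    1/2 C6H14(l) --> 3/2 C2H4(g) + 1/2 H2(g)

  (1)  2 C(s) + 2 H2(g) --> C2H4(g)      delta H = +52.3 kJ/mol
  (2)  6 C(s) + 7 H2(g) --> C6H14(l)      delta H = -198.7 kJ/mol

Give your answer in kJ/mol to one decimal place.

(1) × 3/2 (×3/2 to match 3/2 C2H4(g) in the target): (3/2)·(+52.3) = +78.45 kJ/mol
(2) reversed and × 1/2 (C6H14(l) must end up as a reactant; scale by 1/2 for the 1/2 C6H14(l)): (-1/2)·(-198.7) = +99.35 kJ/mol
By Hess's law, delta H = (3/2)·(+52.3) + (-1/2)·(-198.7) = 177.8 kJ/mol

delta H = 177.8 kJ/mol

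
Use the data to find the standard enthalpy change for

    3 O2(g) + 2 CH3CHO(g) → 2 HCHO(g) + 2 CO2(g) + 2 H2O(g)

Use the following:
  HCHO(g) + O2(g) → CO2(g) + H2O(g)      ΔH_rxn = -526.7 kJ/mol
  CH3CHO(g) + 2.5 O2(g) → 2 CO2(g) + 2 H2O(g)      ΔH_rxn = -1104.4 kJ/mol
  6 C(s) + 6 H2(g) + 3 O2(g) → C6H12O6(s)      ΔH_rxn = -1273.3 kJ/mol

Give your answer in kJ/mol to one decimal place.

equation 1 reversed and × 2 (reverse to put HCHO(g) on the product side; ×2 to match 2 HCHO(g) in the target): (-2)·(-526.7) = +1053.4 kJ/mol
equation 2 × 2 (×2 to match 2 CH3CHO(g) in the target): (2)·(-1104.4) = -2208.8 kJ/mol
equation 3: not needed (C6H12O6(s) appears nowhere else).
Summing the manipulated equations, ΔH_rxn = (-2)·(-526.7) + (2)·(-1104.4) = -1155.4 kJ/mol

ΔH_rxn = -1155.4 kJ/mol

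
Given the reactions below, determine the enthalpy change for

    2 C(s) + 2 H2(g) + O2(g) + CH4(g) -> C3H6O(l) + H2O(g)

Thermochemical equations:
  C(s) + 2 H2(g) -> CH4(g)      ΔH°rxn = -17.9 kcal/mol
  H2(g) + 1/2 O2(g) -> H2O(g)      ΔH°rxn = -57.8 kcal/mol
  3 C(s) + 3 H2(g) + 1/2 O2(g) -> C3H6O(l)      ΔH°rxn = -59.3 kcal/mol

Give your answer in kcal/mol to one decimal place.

ΔH°rxn = -99.2 kcal/mol

equation 1 reversed: +17.9 kcal/mol
equation 2 as written: -57.8 kcal/mol
equation 3 as written: -59.3 kcal/mol
Combining the equations, ΔH°rxn = (-1)·(-17.9) + (1)·(-57.8) + (1)·(-59.3) = -99.2 kcal/mol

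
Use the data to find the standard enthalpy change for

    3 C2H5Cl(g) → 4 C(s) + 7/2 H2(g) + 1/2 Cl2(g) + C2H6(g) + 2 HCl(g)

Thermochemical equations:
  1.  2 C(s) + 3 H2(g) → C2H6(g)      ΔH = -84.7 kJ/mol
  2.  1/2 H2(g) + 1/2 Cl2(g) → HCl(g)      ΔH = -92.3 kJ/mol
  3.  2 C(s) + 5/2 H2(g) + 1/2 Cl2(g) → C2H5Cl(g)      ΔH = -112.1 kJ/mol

ΔH = 67.0 kJ/mol

eq. 1 as written: -84.7 kJ/mol
eq. 2 × 2: (2)·(-92.3) = -184.6 kJ/mol
eq. 3 reversed and × 3: (-3)·(-112.1) = +336.3 kJ/mol
By Hess's law, ΔH = (1)·(-84.7) + (2)·(-92.3) + (-3)·(-112.1) = 67.0 kJ/mol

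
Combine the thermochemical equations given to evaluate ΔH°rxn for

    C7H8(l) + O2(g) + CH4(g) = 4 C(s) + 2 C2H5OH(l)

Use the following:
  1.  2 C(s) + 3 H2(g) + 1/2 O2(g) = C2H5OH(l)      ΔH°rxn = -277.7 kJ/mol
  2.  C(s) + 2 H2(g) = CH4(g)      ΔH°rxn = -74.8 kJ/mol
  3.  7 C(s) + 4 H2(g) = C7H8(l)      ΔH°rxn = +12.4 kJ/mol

eq. 1 × 2: (2)·(-277.7) = -555.4 kJ/mol
eq. 2 reversed: +74.8 kJ/mol
eq. 3 reversed: -12.4 kJ/mol
ΔH°rxn = (2)·(-277.7) + (-1)·(-74.8) + (-1)·(+12.4) = -493.0 kJ/mol

ΔH°rxn = -493.0 kJ/mol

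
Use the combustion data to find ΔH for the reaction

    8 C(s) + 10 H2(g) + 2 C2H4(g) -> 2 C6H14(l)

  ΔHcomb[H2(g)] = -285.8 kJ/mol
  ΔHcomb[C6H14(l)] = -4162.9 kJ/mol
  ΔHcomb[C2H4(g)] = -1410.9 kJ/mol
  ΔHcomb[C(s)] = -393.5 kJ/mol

ΔH = -502.0 kJ/mol

Using ΔH = Σ nΔHc°(reactants) − Σ nΔHc°(products):
= [8·(-393.5) + 10·(-285.8) + 2·(-1410.9)] − [2·(-4162.9)]
= -502.0 kJ/mol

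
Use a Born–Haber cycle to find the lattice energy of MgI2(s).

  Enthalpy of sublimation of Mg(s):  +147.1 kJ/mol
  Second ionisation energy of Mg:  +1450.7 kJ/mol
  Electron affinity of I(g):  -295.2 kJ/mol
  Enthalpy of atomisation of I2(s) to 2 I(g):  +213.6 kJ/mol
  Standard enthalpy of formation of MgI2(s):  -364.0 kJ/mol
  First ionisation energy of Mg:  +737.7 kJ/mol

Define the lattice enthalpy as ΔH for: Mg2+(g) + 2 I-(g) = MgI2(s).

ΔHf° = 1·ΔHsub + 1·(ΣIE) + 1·D(I2) + 2·EA + U
-364.0 = 1·(+147.1) + 1·(+2188.4) + 1·(+213.6) + 2·(-295.2) + U
U = -364.0 − (+1958.7) = -2322.7 kJ/mol

U = -2322.7 kJ/mol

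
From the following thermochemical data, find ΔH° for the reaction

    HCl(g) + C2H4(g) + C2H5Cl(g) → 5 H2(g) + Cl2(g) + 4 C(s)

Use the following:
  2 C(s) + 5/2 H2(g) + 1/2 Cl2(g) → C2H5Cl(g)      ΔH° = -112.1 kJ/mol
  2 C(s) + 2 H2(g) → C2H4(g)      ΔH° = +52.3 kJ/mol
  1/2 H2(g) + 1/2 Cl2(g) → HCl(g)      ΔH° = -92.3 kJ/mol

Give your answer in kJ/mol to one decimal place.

equation 1 reversed (C2H5Cl(g) must end up as a reactant): +112.1 kJ/mol
equation 2 reversed (C2H4(g) must end up as a reactant): -52.3 kJ/mol
equation 3 reversed (HCl(g) must end up as a reactant): +92.3 kJ/mol
ΔH° = (-1)·(-112.1) + (-1)·(+52.3) + (-1)·(-92.3) = 152.1 kJ/mol

ΔH° = 152.1 kJ/mol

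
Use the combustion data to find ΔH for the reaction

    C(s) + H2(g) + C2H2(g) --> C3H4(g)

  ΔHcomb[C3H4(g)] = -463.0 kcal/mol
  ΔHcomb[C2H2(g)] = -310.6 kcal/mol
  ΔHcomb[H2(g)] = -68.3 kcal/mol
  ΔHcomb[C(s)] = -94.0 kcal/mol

Using ΔH = Σ nΔHc°(reactants) − Σ nΔHc°(products):
= [1·(-94.0) + 1·(-68.3) + 1·(-310.6)] − [1·(-463.0)]
= -9.9 kcal/mol

ΔH = -9.9 kcal/mol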